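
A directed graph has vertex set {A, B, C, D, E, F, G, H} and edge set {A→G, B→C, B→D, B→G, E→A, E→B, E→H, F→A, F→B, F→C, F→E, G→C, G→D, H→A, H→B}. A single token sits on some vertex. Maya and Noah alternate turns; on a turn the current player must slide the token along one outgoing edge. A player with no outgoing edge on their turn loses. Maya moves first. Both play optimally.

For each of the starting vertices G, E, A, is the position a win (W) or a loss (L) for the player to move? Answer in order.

Work bottom-up. With no move the player to move loses. Otherwise the position is W if at least one move leads to an L position for the opponent, and L if every move leads to a W.
Every edge goes from a vertex to one that appears earlier in the order D, C, G, B, A, H, E, F, so processing vertices in that order labels each vertex after all of its successors.
D: no outgoing edge → L
C: no outgoing edge → L
G: W (go to C, an L position)
B: W (go to C, an L position)
A: L (sole option G(W) is W)
H: W (go to A, an L position)
E: W (go to A, an L position)
F: W (go to A, an L position)

G: W, E: W, A: L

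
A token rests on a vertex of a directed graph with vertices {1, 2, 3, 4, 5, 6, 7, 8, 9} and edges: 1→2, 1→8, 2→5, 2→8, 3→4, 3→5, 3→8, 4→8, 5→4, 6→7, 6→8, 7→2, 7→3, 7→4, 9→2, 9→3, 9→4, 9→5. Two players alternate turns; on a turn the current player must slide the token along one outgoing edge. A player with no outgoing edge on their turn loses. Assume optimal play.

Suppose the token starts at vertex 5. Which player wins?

The second player wins.

Build the W/L table. Terminal = L. A non-terminal position is W if it has a move to some L; otherwise it is L.
Every edge goes from a vertex to one that appears earlier in the order 8, 4, 5, 2, 3, 7, 9, 1, 6, so processing vertices in that order labels each vertex after all of its successors.
8: no outgoing edge → L
4: →8(L), so W
5: →4(W) only, which is W, so L
2: →5(L), so W
3: →5(L), so W
7: →3(W), 2(W), 4(W) — all W, so L
9: →5(L), so W
1: →8(L), so W
6: →7(L), so W
Every move from 5 reaches a W position, so the mover loses.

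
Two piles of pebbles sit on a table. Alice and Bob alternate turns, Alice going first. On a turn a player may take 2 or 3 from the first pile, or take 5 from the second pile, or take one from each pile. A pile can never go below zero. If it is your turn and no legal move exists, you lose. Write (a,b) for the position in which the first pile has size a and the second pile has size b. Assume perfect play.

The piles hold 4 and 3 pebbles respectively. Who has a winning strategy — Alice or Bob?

Compute win/loss labels from the base case upward. A position with no move is L. Any other position is W if it can reach an L in one move, else L.
No move ever increases a pile, so every position that can arise here has a ≤ 4 and b ≤ 3; it is enough to label the cells with 0 ≤ a ≤ 4 and 0 ≤ b ≤ 3.
Every move lowers a or b (never raises either), so fill the grid row by row in increasing a, and left to right within a row: each cell's successors are then already labelled.
      b=0  b=1  b=2  b=3
a=0:    L    L    L    L
a=1:    L    W    W    W
a=2:    W    W    W    W
a=3:    W    W    W    W
a=4:    W    L    L    L
Cells with no legal move (terminal, hence L): (0,0), (0,1), (0,2), (0,3), (1,0).
The remaining L cells, each justified by listing all of its moves:
(4,1): →(2,1)(W), (1,1)(W), (3,0)(W) — all W, so L
(4,2): →(2,2)(W), (1,2)(W), (3,1)(W) — all W, so L
(4,3): →(2,3)(W), (1,3)(W), (3,2)(W) — all W, so L
Every other cell has at least one move into one of the L cells above, so it is W.
The starting position (4,3) is L: whatever Alice does, the opponent receives a W position.

Bob wins.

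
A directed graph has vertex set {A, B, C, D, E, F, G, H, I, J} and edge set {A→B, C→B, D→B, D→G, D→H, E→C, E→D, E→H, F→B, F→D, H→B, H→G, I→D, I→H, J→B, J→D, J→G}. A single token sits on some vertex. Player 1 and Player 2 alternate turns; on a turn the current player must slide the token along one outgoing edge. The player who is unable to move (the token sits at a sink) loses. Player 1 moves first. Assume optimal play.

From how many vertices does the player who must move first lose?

Label each position W (a win for the player to move) or L (a loss). A position with no legal move is L; any other position is W exactly when some move reaches an L, and L when every move reaches a W.
Every edge goes from a vertex to one that appears earlier in the order G, B, H, D, C, E, J, A, I, F, so processing vertices in that order labels each vertex after all of its successors.
G: no outgoing edge → L
B: no outgoing edge → L
H: →B(L), so W
D: →B(L), so W
C: →B(L), so W
E: →C(W), D(W), H(W) — all W, so L
J: →B(L), so W
A: →B(L), so W
I: →D(W), H(W) — all W, so L
F: →B(L), so W
The L vertices are B, E, G, I; that is 4 in all.

4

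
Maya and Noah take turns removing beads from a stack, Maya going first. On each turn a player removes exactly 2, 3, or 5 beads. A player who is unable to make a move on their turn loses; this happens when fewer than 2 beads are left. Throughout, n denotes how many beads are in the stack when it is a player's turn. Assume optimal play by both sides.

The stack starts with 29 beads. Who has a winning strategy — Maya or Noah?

Label each position W (a win for the player to move) or L (a loss). A position with no legal move is L; any other position is W exactly when some move reaches an L, and L when every move reaches a W.
n=0: no move → L
n=1: no move → L
n=2: W (go to 0, an L position)
n=3: W (go to 1, an L position)
n=4: W (go to 1, an L position)
n=5: W (go to 0, an L position)
n=6: W (go to 1, an L position)
n=7: L (options 5(W), 4(W), 2(W) are all W)
n=8: L (options 6(W), 5(W), 3(W) are all W)
n=9: W (go to 7, an L position)
n=10: W (go to 8, an L position)
n=11: W (go to 8, an L position)
n=12: W (go to 7, an L position)
n=13: W (go to 8, an L position)
n=14: L (options 12(W), 11(W), 9(W) are all W)
n=15: L (options 13(W), 12(W), 10(W) are all W)
n=16: W (go to 14, an L position)
n=17: W (go to 15, an L position)
n=18: W (go to 15, an L position)
n=19: W (go to 14, an L position)
n=20: W (go to 15, an L position)
n=21: L (options 19(W), 18(W), 16(W) are all W)
n=22: L (options 20(W), 19(W), 17(W) are all W)
n=23: W (go to 21, an L position)
n=24: W (go to 22, an L position)
n=25: W (go to 22, an L position)
n=26: W (go to 21, an L position)
n=27: W (go to 22, an L position)
n=28: L (options 26(W), 25(W), 23(W) are all W)
n=29: L (options 27(W), 26(W), 24(W) are all W)
The starting position 29 is L: whatever Maya does, the opponent receives a W position.

Noah wins.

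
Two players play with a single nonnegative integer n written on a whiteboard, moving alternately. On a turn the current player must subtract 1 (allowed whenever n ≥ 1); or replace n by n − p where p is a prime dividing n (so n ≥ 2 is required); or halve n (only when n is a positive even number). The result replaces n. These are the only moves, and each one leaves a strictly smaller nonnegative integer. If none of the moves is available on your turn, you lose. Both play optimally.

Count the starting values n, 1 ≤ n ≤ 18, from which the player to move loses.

3

Positions with no move are L. A position that does have a move is losing for the player to move precisely when every available move leads to a winning position for the opponent. Fill in the labels:
n=0: no move → L
n=1: →0(L), so W
n=2: →0(L), so W
n=3: →0(L), so W
n=4: →2(W), 3(W) — all W, so L
n=5: →0(L), so W
n=6: →4(L), so W
n=7: →0(L), so W
n=8: →4(L), so W
n=9: →6(W), 8(W) — all W, so L
n=10: →9(L), so W
n=11: →0(L), so W
n=12: →9(L), so W
n=13: →0(L), so W
n=14: →7(W), 12(W), 13(W) — all W, so L
n=15: →14(L), so W
n=16: →14(L), so W
n=17: →0(L), so W
n=18: →9(L), so W
L entries with 1 ≤ n ≤ 18 (n=0 is outside the asked range and is not counted): n = 4, 9, 14; that makes 3.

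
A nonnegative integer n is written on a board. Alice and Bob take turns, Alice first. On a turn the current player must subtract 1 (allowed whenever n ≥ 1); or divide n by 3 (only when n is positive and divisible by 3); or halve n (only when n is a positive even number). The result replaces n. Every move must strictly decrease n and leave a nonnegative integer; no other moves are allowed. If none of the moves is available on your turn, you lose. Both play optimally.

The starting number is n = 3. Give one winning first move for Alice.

Move to 2.

Positions with no move are L. A position that does have a move is losing for the player to move precisely when every available move leads to a winning position for the opponent. Fill in the labels:
n=0: no move → L
n=1: W (go to 0, an L position)
n=2: L (sole option 1(W) is W)
n=3: W (go to 2, an L position)
From 3, the L positions reachable in one move are: 2.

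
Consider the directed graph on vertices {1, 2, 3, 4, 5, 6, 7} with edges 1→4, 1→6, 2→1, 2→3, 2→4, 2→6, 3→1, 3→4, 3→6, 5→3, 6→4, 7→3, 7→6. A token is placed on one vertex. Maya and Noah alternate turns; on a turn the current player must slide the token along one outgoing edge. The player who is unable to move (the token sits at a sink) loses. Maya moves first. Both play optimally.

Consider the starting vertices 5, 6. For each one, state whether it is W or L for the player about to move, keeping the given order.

Use the standard recursion: the mover loses at a terminal position; elsewhere, the mover wins exactly when some move hands the opponent an L position.
Every edge goes from a vertex to one that appears earlier in the order 4, 6, 1, 3, 2, 5, 7, so processing vertices in that order labels each vertex after all of its successors.
4: no outgoing edge → L
6: can move to 4, which is L ⇒ W
1: can move to 4, which is L ⇒ W
3: can move to 4, which is L ⇒ W
2: can move to 4, which is L ⇒ W
5: the only move is to 3(W), a W ⇒ L
7: moves to 3(W), 6(W); every one is W ⇒ L

5: L, 6: W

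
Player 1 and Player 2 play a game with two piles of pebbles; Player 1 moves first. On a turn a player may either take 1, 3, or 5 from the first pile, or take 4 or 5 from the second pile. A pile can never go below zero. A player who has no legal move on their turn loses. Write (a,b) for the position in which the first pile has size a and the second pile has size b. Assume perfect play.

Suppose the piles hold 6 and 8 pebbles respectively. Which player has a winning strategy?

Player 1 wins.

Use the standard recursion: the mover loses at a terminal position; elsewhere, the mover wins exactly when some move hands the opponent an L position.
No move ever increases a pile, so every position that can arise here has a ≤ 6 and b ≤ 8; it is enough to label the cells with 0 ≤ a ≤ 6 and 0 ≤ b ≤ 8.
Every move lowers a or b (never raises either), so fill the grid row by row in increasing a, and left to right within a row: each cell's successors are then already labelled.
      b=0  b=1  b=2  b=3  b=4  b=5  b=6  b=7  b=8
a=0:    L    L    L    L    W    W    W    W    W
a=1:    W    W    W    W    L    L    L    L    W
a=2:    L    L    L    L    W    W    W    W    W
a=3:    W    W    W    W    L    L    L    L    W
a=4:    L    L    L    L    W    W    W    W    W
a=5:    W    W    W    W    L    L    L    L    W
a=6:    L    L    L    L    W    W    W    W    W
Cells with no legal move (terminal, hence L): (0,0), (0,1), (0,2), (0,3).
The remaining L cells, each justified by listing all of its moves:
(1,4): moves to (0,4)(W), (1,0)(W); every one is W ⇒ L
(1,5): moves to (0,5)(W), (1,1)(W), (1,0)(W); every one is W ⇒ L
(1,6): moves to (0,6)(W), (1,2)(W), (1,1)(W); every one is W ⇒ L
(1,7): moves to (0,7)(W), (1,3)(W), (1,2)(W); every one is W ⇒ L
(2,0): the only move is to (1,0)(W), a W ⇒ L
(2,1): the only move is to (1,1)(W), a W ⇒ L
(2,2): the only move is to (1,2)(W), a W ⇒ L
(2,3): the only move is to (1,3)(W), a W ⇒ L
(3,4): moves to (2,4)(W), (0,4)(W), (3,0)(W); every one is W ⇒ L
(3,5): moves to (2,5)(W), (0,5)(W), (3,1)(W), (3,0)(W); every one is W ⇒ L
(3,6): moves to (2,6)(W), (0,6)(W), (3,2)(W), (3,1)(W); every one is W ⇒ L
(3,7): moves to (2,7)(W), (0,7)(W), (3,3)(W), (3,2)(W); every one is W ⇒ L
(4,0): moves to (3,0)(W), (1,0)(W); every one is W ⇒ L
(4,1): moves to (3,1)(W), (1,1)(W); every one is W ⇒ L
(4,2): moves to (3,2)(W), (1,2)(W); every one is W ⇒ L
(4,3): moves to (3,3)(W), (1,3)(W); every one is W ⇒ L
(5,4): moves to (4,4)(W), (2,4)(W), (0,4)(W), (5,0)(W); every one is W ⇒ L
(5,5): moves to (4,5)(W), (2,5)(W), (0,5)(W), (5,1)(W), (5,0)(W); every one is W ⇒ L
(5,6): moves to (4,6)(W), (2,6)(W), (0,6)(W), (5,2)(W), (5,1)(W); every one is W ⇒ L
(5,7): moves to (4,7)(W), (2,7)(W), (0,7)(W), (5,3)(W), (5,2)(W); every one is W ⇒ L
(6,0): moves to (5,0)(W), (3,0)(W), (1,0)(W); every one is W ⇒ L
(6,1): moves to (5,1)(W), (3,1)(W), (1,1)(W); every one is W ⇒ L
(6,2): moves to (5,2)(W), (3,2)(W), (1,2)(W); every one is W ⇒ L
(6,3): moves to (5,3)(W), (3,3)(W), (1,3)(W); every one is W ⇒ L
Every other cell has at least one move into one of the L cells above, so it is W.
The starting position (6,8) is W: Player 1 should move to (6,3), handing over an L position.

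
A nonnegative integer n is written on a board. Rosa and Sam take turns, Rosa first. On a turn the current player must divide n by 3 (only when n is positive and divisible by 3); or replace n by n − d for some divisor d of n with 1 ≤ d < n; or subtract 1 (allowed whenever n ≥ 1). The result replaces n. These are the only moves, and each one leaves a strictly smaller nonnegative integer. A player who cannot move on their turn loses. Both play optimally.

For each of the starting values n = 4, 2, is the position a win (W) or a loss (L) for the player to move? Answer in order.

Compute win/loss labels from the base case upward. A position with no move is L. Any other position is W if it can reach an L in one move, else L.
n=0: no move → L
n=1: →0(L), so W
n=2: →1(W) only, which is W, so L
n=3: →2(L), so W
n=4: →2(L), so W

4: W, 2: L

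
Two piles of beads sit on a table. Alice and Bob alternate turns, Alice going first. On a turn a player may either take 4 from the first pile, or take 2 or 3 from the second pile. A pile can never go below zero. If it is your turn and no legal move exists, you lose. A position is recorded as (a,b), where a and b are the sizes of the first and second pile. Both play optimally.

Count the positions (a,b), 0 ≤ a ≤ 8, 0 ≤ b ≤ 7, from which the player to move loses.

32

Use the standard recursion: the mover loses at a terminal position; elsewhere, the mover wins exactly when some move hands the opponent an L position.
Every move lowers a or b (never raises either), so fill the grid row by row in increasing a, and left to right within a row: each cell's successors are then already labelled.
      b=0  b=1  b=2  b=3  b=4  b=5  b=6  b=7
a=0:    L    L    W    W    W    L    L    W
a=1:    L    L    W    W    W    L    L    W
a=2:    L    L    W    W    W    L    L    W
a=3:    L    L    W    W    W    L    L    W
a=4:    W    W    L    L    W    W    W    L
a=5:    W    W    L    L    W    W    W    L
a=6:    W    W    L    L    W    W    W    L
a=7:    W    W    L    L    W    W    W    L
a=8:    L    L    W    W    W    L    L    W
Cells with no legal move (terminal, hence L): (0,0), (0,1), (1,0), (1,1), (2,0), (2,1), (3,0), (3,1).
The remaining L cells, each justified by listing all of its moves:
(0,5): L (options (0,3)(W), (0,2)(W) are all W)
(0,6): L (options (0,4)(W), (0,3)(W) are all W)
(1,5): L (options (1,3)(W), (1,2)(W) are all W)
(1,6): L (options (1,4)(W), (1,3)(W) are all W)
(2,5): L (options (2,3)(W), (2,2)(W) are all W)
(2,6): L (options (2,4)(W), (2,3)(W) are all W)
(3,5): L (options (3,3)(W), (3,2)(W) are all W)
(3,6): L (options (3,4)(W), (3,3)(W) are all W)
(4,2): L (options (0,2)(W), (4,0)(W) are all W)
(4,3): L (options (0,3)(W), (4,1)(W), (4,0)(W) are all W)
(4,7): L (options (0,7)(W), (4,5)(W), (4,4)(W) are all W)
(5,2): L (options (1,2)(W), (5,0)(W) are all W)
(5,3): L (options (1,3)(W), (5,1)(W), (5,0)(W) are all W)
(5,7): L (options (1,7)(W), (5,5)(W), (5,4)(W) are all W)
(6,2): L (options (2,2)(W), (6,0)(W) are all W)
(6,3): L (options (2,3)(W), (6,1)(W), (6,0)(W) are all W)
(6,7): L (options (2,7)(W), (6,5)(W), (6,4)(W) are all W)
(7,2): L (options (3,2)(W), (7,0)(W) are all W)
(7,3): L (options (3,3)(W), (7,1)(W), (7,0)(W) are all W)
(7,7): L (options (3,7)(W), (7,5)(W), (7,4)(W) are all W)
(8,0): L (sole option (4,0)(W) is W)
(8,1): L (sole option (4,1)(W) is W)
(8,5): L (options (4,5)(W), (8,3)(W), (8,2)(W) are all W)
(8,6): L (options (4,6)(W), (8,4)(W), (8,3)(W) are all W)
Every other cell has at least one move into one of the L cells above, so it is W.
L cells per row: a=0: 4, a=1: 4, a=2: 4, a=3: 4, a=4: 3, a=5: 3, a=6: 3, a=7: 3, a=8: 4; total 32.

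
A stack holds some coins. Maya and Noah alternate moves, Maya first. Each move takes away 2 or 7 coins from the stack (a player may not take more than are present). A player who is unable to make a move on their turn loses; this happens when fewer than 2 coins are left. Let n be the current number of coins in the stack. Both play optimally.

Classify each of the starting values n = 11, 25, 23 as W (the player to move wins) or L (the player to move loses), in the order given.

11: W, 25: W, 23: L

Classify positions by backward induction: terminal positions (no move available) are L. From any other position, the mover wins iff some move reaches an L.
n=0: no move → L
n=1: no move → L
n=2: W (go to 0, an L position)
n=3: W (go to 1, an L position)
n=4: L (sole option 2(W) is W)
n=5: L (sole option 3(W) is W)
n=6: W (go to 4, an L position)
n=7: W (go to 5, an L position)
n=8: W (go to 1, an L position)
n=9: L (options 7(W), 2(W) are all W)
n=10: L (options 8(W), 3(W) are all W)
n=11: W (go to 9, an L position)
n=12: W (go to 10, an L position)
n=13: L (options 11(W), 6(W) are all W)
n=14: L (options 12(W), 7(W) are all W)
n=15: W (go to 13, an L position)
n=16: W (go to 14, an L position)
n=17: W (go to 10, an L position)
n=18: L (options 16(W), 11(W) are all W)
n=19: L (options 17(W), 12(W) are all W)
n=20: W (go to 18, an L position)
n=21: W (go to 19, an L position)
n=22: L (options 20(W), 15(W) are all W)
n=23: L (options 21(W), 16(W) are all W)
n=24: W (go to 22, an L position)
n=25: W (go to 23, an L position)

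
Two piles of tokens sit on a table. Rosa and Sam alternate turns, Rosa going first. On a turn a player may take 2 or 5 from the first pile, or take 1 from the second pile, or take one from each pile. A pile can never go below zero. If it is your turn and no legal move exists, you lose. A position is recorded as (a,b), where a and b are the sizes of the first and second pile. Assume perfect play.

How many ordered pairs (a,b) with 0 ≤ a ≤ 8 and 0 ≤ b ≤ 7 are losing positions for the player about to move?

Compute win/loss labels from the base case upward. A position with no move is L. Any other position is W if it can reach an L in one move, else L.
Every move lowers a or b (never raises either), so fill the grid row by row in increasing a, and left to right within a row: each cell's successors are then already labelled.
      b=0  b=1  b=2  b=3  b=4  b=5  b=6  b=7
a=0:    L    W    L    W    L    W    L    W
a=1:    L    W    L    W    L    W    L    W
a=2:    W    W    W    W    W    W    W    W
a=3:    W    L    W    L    W    L    W    L
a=4:    L    W    W    L    W    L    W    L
a=5:    W    W    W    W    W    W    W    W
a=6:    W    L    W    W    W    W    W    W
a=7:    L    W    W    L    W    L    W    L
a=8:    L    W    L    W    W    W    W    W
Cells with no legal move (terminal, hence L): (0,0), (1,0).
The remaining L cells, each justified by listing all of its moves:
(0,2): L (sole option (0,1)(W) is W)
(0,4): L (sole option (0,3)(W) is W)
(0,6): L (sole option (0,5)(W) is W)
(1,2): L (options (1,1)(W), (0,1)(W) are all W)
(1,4): L (options (1,3)(W), (0,3)(W) are all W)
(1,6): L (options (1,5)(W), (0,5)(W) are all W)
(3,1): L (options (1,1)(W), (3,0)(W), (2,0)(W) are all W)
(3,3): L (options (1,3)(W), (3,2)(W), (2,2)(W) are all W)
(3,5): L (options (1,5)(W), (3,4)(W), (2,4)(W) are all W)
(3,7): L (options (1,7)(W), (3,6)(W), (2,6)(W) are all W)
(4,0): L (sole option (2,0)(W) is W)
(4,3): L (options (2,3)(W), (4,2)(W), (3,2)(W) are all W)
(4,5): L (options (2,5)(W), (4,4)(W), (3,4)(W) are all W)
(4,7): L (options (2,7)(W), (4,6)(W), (3,6)(W) are all W)
(6,1): L (options (4,1)(W), (1,1)(W), (6,0)(W), (5,0)(W) are all W)
(7,0): L (options (5,0)(W), (2,0)(W) are all W)
(7,3): L (options (5,3)(W), (2,3)(W), (7,2)(W), (6,2)(W) are all W)
(7,5): L (options (5,5)(W), (2,5)(W), (7,4)(W), (6,4)(W) are all W)
(7,7): L (options (5,7)(W), (2,7)(W), (7,6)(W), (6,6)(W) are all W)
(8,0): L (options (6,0)(W), (3,0)(W) are all W)
(8,2): L (options (6,2)(W), (3,2)(W), (8,1)(W), (7,1)(W) are all W)
Every other cell has at least one move into one of the L cells above, so it is W.
L cells per row: a=0: 4, a=1: 4, a=2: 0, a=3: 4, a=4: 4, a=5: 0, a=6: 1, a=7: 4, a=8: 2; total 23.

23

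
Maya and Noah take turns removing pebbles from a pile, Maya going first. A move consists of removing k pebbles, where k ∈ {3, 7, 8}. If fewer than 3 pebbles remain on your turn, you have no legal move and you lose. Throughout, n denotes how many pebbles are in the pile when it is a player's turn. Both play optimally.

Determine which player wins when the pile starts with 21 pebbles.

Positions with no move are L. A position that does have a move is losing for the player to move precisely when every available move leads to a winning position for the opponent. Fill in the labels:
n=0: no move → L
n=1: no move → L
n=2: no move → L
n=3: can move to 0, which is L ⇒ W
n=4: can move to 1, which is L ⇒ W
n=5: can move to 2, which is L ⇒ W
n=6: the only move is to 3(W), a W ⇒ L
n=7: can move to 0, which is L ⇒ W
n=8: can move to 1, which is L ⇒ W
n=9: can move to 6, which is L ⇒ W
n=10: can move to 2, which is L ⇒ W
n=11: moves to 8(W), 4(W), 3(W); every one is W ⇒ L
n=12: moves to 9(W), 5(W), 4(W); every one is W ⇒ L
n=13: can move to 6, which is L ⇒ W
n=14: can move to 11, which is L ⇒ W
n=15: can move to 12, which is L ⇒ W
n=16: moves to 13(W), 9(W), 8(W); every one is W ⇒ L
n=17: moves to 14(W), 10(W), 9(W); every one is W ⇒ L
n=18: can move to 11, which is L ⇒ W
n=19: can move to 16, which is L ⇒ W
n=20: can move to 17, which is L ⇒ W
n=21: moves to 18(W), 14(W), 13(W); every one is W ⇒ L
The starting position 21 is L: whatever Maya does, the opponent receives a W position.

Noah wins.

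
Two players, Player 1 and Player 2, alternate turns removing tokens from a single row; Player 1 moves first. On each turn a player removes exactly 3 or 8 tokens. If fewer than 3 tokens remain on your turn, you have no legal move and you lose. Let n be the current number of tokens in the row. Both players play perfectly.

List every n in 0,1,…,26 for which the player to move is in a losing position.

Positions with no move are L. A position that does have a move is losing for the player to move precisely when every available move leads to a winning position for the opponent. Fill in the labels:
n=0: no move → L
n=1: no move → L
n=2: no move → L
n=3: →0(L), so W
n=4: →1(L), so W
n=5: →2(L), so W
n=6: →3(W) only, which is W, so L
n=7: →4(W) only, which is W, so L
n=8: →0(L), so W
n=9: →6(L), so W
n=10: →7(L), so W
n=11: →8(W), 3(W) — all W, so L
n=12: →9(W), 4(W) — all W, so L
n=13: →10(W), 5(W) — all W, so L
n=14: →11(L), so W
n=15: →12(L), so W
n=16: →13(L), so W
n=17: →14(W), 9(W) — all W, so L
n=18: →15(W), 10(W) — all W, so L
n=19: →11(L), so W
n=20: →17(L), so W
n=21: →18(L), so W
n=22: →19(W), 14(W) — all W, so L
n=23: →20(W), 15(W) — all W, so L
n=24: →21(W), 16(W) — all W, so L
n=25: →22(L), so W
n=26: →23(L), so W
The losing starting values of n are exactly the entries labelled L in this table (13 of them).

0, 1, 2, 6, 7, 11, 12, 13, 17, 18, 22, 23, 24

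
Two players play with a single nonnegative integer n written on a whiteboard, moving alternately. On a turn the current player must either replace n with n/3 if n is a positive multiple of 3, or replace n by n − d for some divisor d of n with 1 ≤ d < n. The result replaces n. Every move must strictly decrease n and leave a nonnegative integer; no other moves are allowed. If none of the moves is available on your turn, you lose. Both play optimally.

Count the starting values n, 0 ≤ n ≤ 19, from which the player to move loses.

10

Classify positions by backward induction: terminal positions (no move available) are L. From any other position, the mover wins iff some move reaches an L.
n=0: no move → L
n=1: no move → L
n=2: reaches L-position 1 → W
n=3: reaches L-position 1 → W
n=4: only reaches 2(W), 3(W), all W → L
n=5: reaches L-position 4 → W
n=6: reaches L-position 4 → W
n=7: only reaches 6(W), which is W → L
n=8: reaches L-position 4 → W
n=9: only reaches 3(W), 6(W), 8(W), all W → L
n=10: reaches L-position 9 → W
n=11: only reaches 10(W), which is W → L
n=12: reaches L-position 4 → W
n=13: only reaches 12(W), which is W → L
n=14: reaches L-position 7 → W
n=15: only reaches 5(W), 10(W), 12(W), 14(W), all W → L
n=16: reaches L-position 15 → W
n=17: only reaches 16(W), which is W → L
n=18: reaches L-position 9 → W
n=19: only reaches 18(W), which is W → L
L entries with 0 ≤ n ≤ 19: n = 0, 1, 4, 7, 9, 11, 13, 15, 17, 19; that makes 10.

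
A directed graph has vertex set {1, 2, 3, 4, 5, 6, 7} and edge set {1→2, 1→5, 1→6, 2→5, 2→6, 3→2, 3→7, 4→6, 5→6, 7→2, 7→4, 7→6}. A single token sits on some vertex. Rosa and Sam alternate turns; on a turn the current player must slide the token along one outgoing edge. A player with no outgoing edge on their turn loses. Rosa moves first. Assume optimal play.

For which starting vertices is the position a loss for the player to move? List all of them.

Use the standard recursion: the mover loses at a terminal position; elsewhere, the mover wins exactly when some move hands the opponent an L position.
Every edge goes from a vertex to one that appears earlier in the order 6, 5, 2, 4, 7, 1, 3, so processing vertices in that order labels each vertex after all of its successors.
6: no outgoing edge → L
5: reaches L-position 6 → W
2: reaches L-position 6 → W
4: reaches L-position 6 → W
7: reaches L-position 6 → W
1: reaches L-position 6 → W
3: only reaches 7(W), 2(W), all W → L
Reading off the rows marked L gives the requested list; there are 2 such vertices.

3, 6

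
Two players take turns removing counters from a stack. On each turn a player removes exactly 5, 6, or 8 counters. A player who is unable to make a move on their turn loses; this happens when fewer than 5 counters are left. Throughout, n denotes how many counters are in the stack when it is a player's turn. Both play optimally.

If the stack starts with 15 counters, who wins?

Positions with no move are L. A position that does have a move is losing for the player to move precisely when every available move leads to a winning position for the opponent. Fill in the labels:
n=0: no move → L
n=1: no move → L
n=2: no move → L
n=3: no move → L
n=4: no move → L
n=5: →0(L), so W
n=6: →1(L), so W
n=7: →2(L), so W
n=8: →3(L), so W
n=9: →4(L), so W
n=10: →4(L), so W
n=11: →3(L), so W
n=12: →4(L), so W
n=13: →8(W), 7(W), 5(W) — all W, so L
n=14: →9(W), 8(W), 6(W) — all W, so L
n=15: →10(W), 9(W), 7(W) — all W, so L
Every move from 15 reaches a W position, so the mover loses.

The second player wins.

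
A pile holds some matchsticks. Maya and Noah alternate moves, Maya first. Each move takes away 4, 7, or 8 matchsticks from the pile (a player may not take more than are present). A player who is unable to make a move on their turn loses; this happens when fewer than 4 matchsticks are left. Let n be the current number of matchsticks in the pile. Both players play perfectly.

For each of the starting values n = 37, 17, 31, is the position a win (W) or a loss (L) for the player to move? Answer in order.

Build the W/L table. Terminal = L. A non-terminal position is W if it has a move to some L; otherwise it is L.
n=0: no move → L
n=1: no move → L
n=2: no move → L
n=3: no move → L
n=4: can move to 0, which is L ⇒ W
n=5: can move to 1, which is L ⇒ W
n=6: can move to 2, which is L ⇒ W
n=7: can move to 3, which is L ⇒ W
n=8: can move to 1, which is L ⇒ W
n=9: can move to 2, which is L ⇒ W
n=10: can move to 3, which is L ⇒ W
n=11: can move to 3, which is L ⇒ W
n=12: moves to 8(W), 5(W), 4(W); every one is W ⇒ L
n=13: moves to 9(W), 6(W), 5(W); every one is W ⇒ L
n=14: moves to 10(W), 7(W), 6(W); every one is W ⇒ L
n=15: moves to 11(W), 8(W), 7(W); every one is W ⇒ L
n=16: can move to 12, which is L ⇒ W
n=17: can move to 13, which is L ⇒ W
n=18: can move to 14, which is L ⇒ W
n=19: can move to 15, which is L ⇒ W
n=20: can move to 13, which is L ⇒ W
n=21: can move to 14, which is L ⇒ W
n=22: can move to 15, which is L ⇒ W
n=23: can move to 15, which is L ⇒ W
n=24: moves to 20(W), 17(W), 16(W); every one is W ⇒ L
n=25: moves to 21(W), 18(W), 17(W); every one is W ⇒ L
n=26: moves to 22(W), 19(W), 18(W); every one is W ⇒ L
n=27: moves to 23(W), 20(W), 19(W); every one is W ⇒ L
n=28: can move to 24, which is L ⇒ W
n=29: can move to 25, which is L ⇒ W
n=30: can move to 26, which is L ⇒ W
n=31: can move to 27, which is L ⇒ W
n=32: can move to 25, which is L ⇒ W
n=33: can move to 26, which is L ⇒ W
n=34: can move to 27, which is L ⇒ W
n=35: can move to 27, which is L ⇒ W
n=36: moves to 32(W), 29(W), 28(W); every one is W ⇒ L
n=37: moves to 33(W), 30(W), 29(W); every one is W ⇒ L

37: L, 17: W, 31: W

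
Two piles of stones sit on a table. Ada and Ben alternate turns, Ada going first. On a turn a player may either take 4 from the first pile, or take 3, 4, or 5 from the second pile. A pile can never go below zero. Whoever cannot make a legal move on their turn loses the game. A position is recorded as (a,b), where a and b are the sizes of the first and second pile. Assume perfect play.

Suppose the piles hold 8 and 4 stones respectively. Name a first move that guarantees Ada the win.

Classify positions by backward induction: terminal positions (no move available) are L. From any other position, the mover wins iff some move reaches an L.
No move ever increases a pile, so every position that can arise here has a ≤ 8 and b ≤ 4; it is enough to label the cells with 0 ≤ a ≤ 8 and 0 ≤ b ≤ 4.
Every move lowers a or b (never raises either), so fill the grid row by row in increasing a, and left to right within a row: each cell's successors are then already labelled.
      b=0  b=1  b=2  b=3  b=4
a=0:    L    L    L    W    W
a=1:    L    L    L    W    W
a=2:    L    L    L    W    W
a=3:    L    L    L    W    W
a=4:    W    W    W    L    L
a=5:    W    W    W    L    L
a=6:    W    W    W    L    L
a=7:    W    W    W    L    L
a=8:    L    L    L    W    W
Cells with no legal move (terminal, hence L): (0,0), (0,1), (0,2), (1,0), (1,1), (1,2), (2,0), (2,1), (2,2), (3,0), (3,1), (3,2).
The remaining L cells, each justified by listing all of its moves:
(4,3): L (options (0,3)(W), (4,0)(W) are all W)
(4,4): L (options (0,4)(W), (4,1)(W), (4,0)(W) are all W)
(5,3): L (options (1,3)(W), (5,0)(W) are all W)
(5,4): L (options (1,4)(W), (5,1)(W), (5,0)(W) are all W)
(6,3): L (options (2,3)(W), (6,0)(W) are all W)
(6,4): L (options (2,4)(W), (6,1)(W), (6,0)(W) are all W)
(7,3): L (options (3,3)(W), (7,0)(W) are all W)
(7,4): L (options (3,4)(W), (7,1)(W), (7,0)(W) are all W)
(8,0): L (sole option (4,0)(W) is W)
(8,1): L (sole option (4,1)(W) is W)
(8,2): L (sole option (4,2)(W) is W)
Every other cell has at least one move into one of the L cells above, so it is W.
From (8,4), the L positions reachable in one move are: (4,4), (8,1), (8,0). Any move reaching one of these is winning.

Move to (4,4).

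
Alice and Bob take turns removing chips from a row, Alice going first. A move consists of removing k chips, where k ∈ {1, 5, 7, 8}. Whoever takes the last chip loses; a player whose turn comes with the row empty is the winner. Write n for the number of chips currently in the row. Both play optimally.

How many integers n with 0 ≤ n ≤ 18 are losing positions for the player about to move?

6

Label each position W (a win for the player to move) or L (a loss). A position with no legal move is W; any other position is W exactly when some move reaches an L, and L when every move reaches a W.
n=0: no move; the opponent has just taken the last chip and therefore loses → W
n=1: the only move is to 0(W), a W ⇒ L
n=2: can move to 1, which is L ⇒ W
n=3: the only move is to 2(W), a W ⇒ L
n=4: can move to 3, which is L ⇒ W
n=5: moves to 4(W), 0(W); every one is W ⇒ L
n=6: can move to 5, which is L ⇒ W
n=7: moves to 6(W), 2(W), 0(W); every one is W ⇒ L
n=8: can move to 7, which is L ⇒ W
n=9: can move to 1, which is L ⇒ W
n=10: can move to 5, which is L ⇒ W
n=11: can move to 3, which is L ⇒ W
n=12: can move to 7, which is L ⇒ W
n=13: can move to 5, which is L ⇒ W
n=14: can move to 7, which is L ⇒ W
n=15: can move to 7, which is L ⇒ W
n=16: moves to 15(W), 11(W), 9(W), 8(W); every one is W ⇒ L
n=17: can move to 16, which is L ⇒ W
n=18: moves to 17(W), 13(W), 11(W), 10(W); every one is W ⇒ L
L entries with 0 ≤ n ≤ 18: n = 1, 3, 5, 7, 16, 18; that makes 6.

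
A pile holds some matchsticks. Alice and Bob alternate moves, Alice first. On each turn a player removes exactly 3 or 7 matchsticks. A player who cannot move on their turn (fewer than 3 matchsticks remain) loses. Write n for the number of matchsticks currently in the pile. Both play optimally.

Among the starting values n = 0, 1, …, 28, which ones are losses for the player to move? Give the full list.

0, 1, 2, 6, 10, 11, 12, 16, 20, 21, 22, 26

Build the W/L table. Terminal = L. A non-terminal position is W if it has a move to some L; otherwise it is L.
n=0: no move → L
n=1: no move → L
n=2: no move → L
n=3: →0(L), so W
n=4: →1(L), so W
n=5: →2(L), so W
n=6: →3(W) only, which is W, so L
n=7: →0(L), so W
n=8: →1(L), so W
n=9: →6(L), so W
n=10: →7(W), 3(W) — all W, so L
n=11: →8(W), 4(W) — all W, so L
n=12: →9(W), 5(W) — all W, so L
n=13: →10(L), so W
n=14: →11(L), so W
n=15: →12(L), so W
n=16: →13(W), 9(W) — all W, so L
n=17: →10(L), so W
n=18: →11(L), so W
n=19: →16(L), so W
n=20: →17(W), 13(W) — all W, so L
n=21: →18(W), 14(W) — all W, so L
n=22: →19(W), 15(W) — all W, so L
n=23: →20(L), so W
n=24: →21(L), so W
n=25: →22(L), so W
n=26: →23(W), 19(W) — all W, so L
n=27: →20(L), so W
n=28: →21(L), so W
The losing starting values of n are exactly the entries labelled L in this table (12 of them).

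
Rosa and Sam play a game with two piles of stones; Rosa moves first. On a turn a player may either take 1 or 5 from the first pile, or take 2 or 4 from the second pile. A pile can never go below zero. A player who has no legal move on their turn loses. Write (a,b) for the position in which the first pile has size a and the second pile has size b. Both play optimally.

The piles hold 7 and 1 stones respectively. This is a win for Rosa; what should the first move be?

Use the standard recursion: the mover loses at a terminal position; elsewhere, the mover wins exactly when some move hands the opponent an L position.
No move ever increases a pile, so every position that can arise here has a ≤ 7 and b ≤ 1; it is enough to label the cells with 0 ≤ a ≤ 7 and 0 ≤ b ≤ 1.
Every move lowers a or b (never raises either), so fill the grid row by row in increasing a, and left to right within a row: each cell's successors are then already labelled.
      b=0  b=1
a=0:    L    L
a=1:    W    W
a=2:    L    L
a=3:    W    W
a=4:    L    L
a=5:    W    W
a=6:    L    L
a=7:    W    W
Cells with no legal move (terminal, hence L): (0,0), (0,1).
The remaining L cells, each justified by listing all of its moves:
(2,0): only reaches (1,0)(W), which is W → L
(2,1): only reaches (1,1)(W), which is W → L
(4,0): only reaches (3,0)(W), which is W → L
(4,1): only reaches (3,1)(W), which is W → L
(6,0): only reaches (5,0)(W), (1,0)(W), all W → L
(6,1): only reaches (5,1)(W), (1,1)(W), all W → L
Every other cell has at least one move into one of the L cells above, so it is W.
From (7,1), the L positions reachable in one move are: (6,1), (2,1). Any move reaching one of these is winning.

Move to (6,1).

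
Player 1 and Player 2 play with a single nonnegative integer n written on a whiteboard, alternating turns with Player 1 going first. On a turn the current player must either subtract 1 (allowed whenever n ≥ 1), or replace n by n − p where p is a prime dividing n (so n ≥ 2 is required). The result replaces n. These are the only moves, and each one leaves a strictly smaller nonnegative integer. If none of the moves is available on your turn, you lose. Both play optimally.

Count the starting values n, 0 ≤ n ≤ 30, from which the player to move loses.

Label each position W (a win for the player to move) or L (a loss). A position with no legal move is L; any other position is W exactly when some move reaches an L, and L when every move reaches a W.
n=0: no move → L
n=1: reaches L-position 0 → W
n=2: reaches L-position 0 → W
n=3: reaches L-position 0 → W
n=4: only reaches 2(W), 3(W), all W → L
n=5: reaches L-position 0 → W
n=6: reaches L-position 4 → W
n=7: reaches L-position 0 → W
n=8: only reaches 6(W), 7(W), all W → L
n=9: reaches L-position 8 → W
n=10: reaches L-position 8 → W
n=11: reaches L-position 0 → W
n=12: only reaches 9(W), 10(W), 11(W), all W → L
n=13: reaches L-position 0 → W
n=14: reaches L-position 12 → W
n=15: reaches L-position 12 → W
n=16: only reaches 14(W), 15(W), all W → L
n=17: reaches L-position 0 → W
n=18: reaches L-position 16 → W
n=19: reaches L-position 0 → W
n=20: only reaches 15(W), 18(W), 19(W), all W → L
n=21: reaches L-position 20 → W
n=22: reaches L-position 20 → W
n=23: reaches L-position 0 → W
n=24: only reaches 21(W), 22(W), 23(W), all W → L
n=25: reaches L-position 20 → W
n=26: reaches L-position 24 → W
n=27: reaches L-position 24 → W
n=28: only reaches 21(W), 26(W), 27(W), all W → L
n=29: reaches L-position 0 → W
n=30: reaches L-position 28 → W
L entries with 0 ≤ n ≤ 30: n = 0, 4, 8, 12, 16, 20, 24, 28; that makes 8.

8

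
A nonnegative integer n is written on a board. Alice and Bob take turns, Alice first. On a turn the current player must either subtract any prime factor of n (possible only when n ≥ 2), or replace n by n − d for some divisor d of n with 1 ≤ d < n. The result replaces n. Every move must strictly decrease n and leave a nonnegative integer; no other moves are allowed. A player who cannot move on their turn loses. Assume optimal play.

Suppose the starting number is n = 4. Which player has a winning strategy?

Bob wins.

Compute win/loss labels from the base case upward. A position with no move is L. Any other position is W if it can reach an L in one move, else L.
n=0: no move → L
n=1: no move → L
n=2: →0(L), so W
n=3: →0(L), so W
n=4: →2(W), 3(W) — all W, so L
Every move from 4 reaches a W position, so the mover loses.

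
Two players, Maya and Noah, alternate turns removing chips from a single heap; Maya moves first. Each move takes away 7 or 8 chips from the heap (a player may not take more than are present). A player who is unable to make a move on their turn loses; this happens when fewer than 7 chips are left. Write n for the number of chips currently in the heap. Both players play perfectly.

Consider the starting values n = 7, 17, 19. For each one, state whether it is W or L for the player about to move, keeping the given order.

Work bottom-up. With no move the player to move loses. Otherwise the position is W if at least one move leads to an L position for the opponent, and L if every move leads to a W.
n=0: no move → L
n=1: no move → L
n=2: no move → L
n=3: no move → L
n=4: no move → L
n=5: no move → L
n=6: no move → L
n=7: reaches L-position 0 → W
n=8: reaches L-position 1 → W
n=9: reaches L-position 2 → W
n=10: reaches L-position 3 → W
n=11: reaches L-position 4 → W
n=12: reaches L-position 5 → W
n=13: reaches L-position 6 → W
n=14: reaches L-position 6 → W
n=15: only reaches 8(W), 7(W), all W → L
n=16: only reaches 9(W), 8(W), all W → L
n=17: only reaches 10(W), 9(W), all W → L
n=18: only reaches 11(W), 10(W), all W → L
n=19: only reaches 12(W), 11(W), all W → L

7: W, 17: L, 19: L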